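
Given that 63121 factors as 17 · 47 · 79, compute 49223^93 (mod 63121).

Mod 17: 49223 ≡ 8; by Fermat, exponent reduces to 93 mod 16 = 13; 8^13 ≡ 9 (mod 17).
Mod 47: 49223 ≡ 14; by Fermat, exponent reduces to 93 mod 46 = 1; 14^1 ≡ 14 (mod 47).
Mod 79: 49223 ≡ 6; by Fermat, exponent reduces to 93 mod 78 = 15; 6^15 ≡ 41 (mod 79).
Combine by CRT: x ≡ 9 (mod 17), x ≡ 14 (mod 47), x ≡ 41 (mod 79) ⇒ x ≡ 35828 (mod 63121).

35828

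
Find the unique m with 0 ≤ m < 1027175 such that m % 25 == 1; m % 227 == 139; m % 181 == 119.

103651

The moduli are pairwise coprime; N = 25·227·181 = 1027175.
N/25 = 41087; 41087 ≡ 12 (mod 25); 12·23 ≡ 1, so inverse 23.
N/227 = 4525; 4525 ≡ 212 (mod 227); 212·121 ≡ 1, so inverse 121.
N/181 = 5675; 5675 ≡ 64 (mod 181); 64·99 ≡ 1, so inverse 99.
m ≡ 1·41087·23 + 139·4525·121 + 119·5675·99 = 143908151.
143908151 mod 1027175 = 103651.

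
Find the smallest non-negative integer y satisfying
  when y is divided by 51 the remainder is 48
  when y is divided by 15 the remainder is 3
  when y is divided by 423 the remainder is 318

21468

gcd(51, 15) = 3 and 3 | (3 − 48), so the pair is consistent; merging gives y ≡ 48 (mod 255), where 255 = lcm(51, 15).
gcd(255, 423) = 3 and 3 | (318 − 48), so the pair is consistent; merging gives y ≡ 21468 (mod 35955), where 35955 = lcm(255, 423).
The solution is unique modulo lcm(51, 15, 423) = 35955.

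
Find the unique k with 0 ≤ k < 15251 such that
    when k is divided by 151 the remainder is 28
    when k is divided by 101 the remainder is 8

6068

From k ≡ 28 (mod 151) write k = 28 + 151t. Substituting into k ≡ 8 (mod 101) gives 151t ≡ 81 (mod 101), and since 50⁻¹ ≡ 99 (mod 101), t ≡ 40. Hence k ≡ 28 + 151·40 = 6068 (mod 15251).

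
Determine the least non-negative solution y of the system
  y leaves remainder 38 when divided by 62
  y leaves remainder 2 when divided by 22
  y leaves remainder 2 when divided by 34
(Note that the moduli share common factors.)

6734

gcd(62, 22) = 2 and 2 | (2 − 38), so the pair is consistent; merging gives y ≡ 596 (mod 682), where 682 = lcm(62, 22).
gcd(682, 34) = 2 and 2 | (2 − 596), so the pair is consistent; merging gives y ≡ 6734 (mod 11594), where 11594 = lcm(682, 34).
The solution is unique modulo lcm(62, 22, 34) = 11594.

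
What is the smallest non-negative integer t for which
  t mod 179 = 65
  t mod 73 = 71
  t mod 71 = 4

Combine the congruences pairwise.
From t ≡ 65 (mod 179) write t = 65 + 179s. Substituting into t ≡ 71 (mod 73) gives 179s ≡ 6 (mod 73), and since 33⁻¹ ≡ 31 (mod 73), s ≡ 40. Hence t ≡ 65 + 179·40 = 7225 (mod 13067).
From t ≡ 7225 (mod 13067) write t = 7225 + 13067s. Substituting into t ≡ 4 (mod 71) gives 13067s ≡ 21 (mod 71), and since 3⁻¹ ≡ 24 (mod 71), s ≡ 7. Hence t ≡ 7225 + 13067·7 = 98694 (mod 927757).

98694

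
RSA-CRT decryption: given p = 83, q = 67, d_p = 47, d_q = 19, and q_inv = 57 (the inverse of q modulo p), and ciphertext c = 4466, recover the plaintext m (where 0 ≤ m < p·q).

m₁ = c^(d_p) mod p: c ≡ 67 (mod 83), and 67^47 mod 83 = 72.
m₂ = c^(d_q) mod q: c ≡ 44 (mod 67), and 44^19 mod 67 = 51.
h = q_inv·(m₁ − m₂) mod p = 57·(72 − 51) mod 83 = 35.
m = m₂ + h·q = 51 + 35·67 = 2396.

2396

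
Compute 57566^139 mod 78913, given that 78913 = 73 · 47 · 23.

Mod 73: 57566 ≡ 42; by Fermat, exponent reduces to 139 mod 72 = 67; 42^67 ≡ 53 (mod 73).
Mod 47: 57566 ≡ 38; by Fermat, exponent reduces to 139 mod 46 = 1; 38^1 ≡ 38 (mod 47).
Mod 23: 57566 ≡ 20; by Fermat, exponent reduces to 139 mod 22 = 7; 20^7 ≡ 21 (mod 23).
Combine by CRT: x ≡ 53 (mod 73), x ≡ 38 (mod 47), x ≡ 21 (mod 23) ⇒ x ≡ 71666 (mod 78913).

71666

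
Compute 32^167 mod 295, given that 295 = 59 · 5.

283

Mod 59: 32 ≡ 32; by Fermat, exponent reduces to 167 mod 58 = 51; 32^51 ≡ 47 (mod 59).
Mod 5: 32 ≡ 2; by Fermat, exponent reduces to 167 mod 4 = 3; 2^3 ≡ 3 (mod 5).
Combine by CRT: x ≡ 47 (mod 59), x ≡ 3 (mod 5) ⇒ x ≡ 283 (mod 295).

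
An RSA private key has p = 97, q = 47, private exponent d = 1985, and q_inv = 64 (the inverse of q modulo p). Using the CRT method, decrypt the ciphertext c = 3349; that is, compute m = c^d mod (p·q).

d_p = d mod (p−1) = 1985 mod 96 = 65; d_q = d mod (q−1) = 7.
m₁ = c^(d_p) mod p: c ≡ 51 (mod 97), and 51^65 mod 97 = 51.
m₂ = c^(d_q) mod q: c ≡ 12 (mod 47), and 12^7 mod 47 = 42.
h = q_inv·(m₁ − m₂) mod p = 64·(51 − 42) mod 97 = 91.
m = m₂ + h·q = 42 + 91·47 = 4319.

4319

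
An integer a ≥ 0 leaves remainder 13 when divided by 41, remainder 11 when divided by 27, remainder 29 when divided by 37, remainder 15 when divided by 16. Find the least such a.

The moduli are pairwise coprime; N = 41·27·37·16 = 655344.
N/41 = 15984; 15984 ≡ 35 (mod 41); 35·34 ≡ 1, so inverse 34.
N/27 = 24272; 24272 ≡ 26 (mod 27); 26·26 ≡ 1, so inverse 26.
N/37 = 17712; 17712 ≡ 26 (mod 37); 26·10 ≡ 1, so inverse 10.
N/16 = 40959; 40959 ≡ 15 (mod 16); 15·15 ≡ 1, so inverse 15.
a ≡ 13·15984·34 + 11·24272·26 + 29·17712·10 + 15·40959·15 = 28358975.
28358975 mod 655344 = 179183.

179183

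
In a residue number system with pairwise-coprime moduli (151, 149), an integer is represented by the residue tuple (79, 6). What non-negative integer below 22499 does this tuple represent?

5817

Combine the congruences pairwise.
From x ≡ 79 (mod 151) write x = 79 + 151t. Substituting into x ≡ 6 (mod 149) gives 151t ≡ 76 (mod 149), and since 2⁻¹ ≡ 75 (mod 149), t ≡ 38. Hence x ≡ 79 + 151·38 = 5817 (mod 22499).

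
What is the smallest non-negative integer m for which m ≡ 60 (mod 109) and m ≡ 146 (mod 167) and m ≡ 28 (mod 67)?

The moduli are pairwise coprime; N = 109·167·67 = 1219601.
N/109 = 11189; 11189 ≡ 71 (mod 109); 71·43 ≡ 1, so inverse 43.
N/167 = 7303; 7303 ≡ 122 (mod 167); 122·141 ≡ 1, so inverse 141.
N/67 = 18203; 18203 ≡ 46 (mod 67); 46·51 ≡ 1, so inverse 51.
m ≡ 60·11189·43 + 146·7303·141 + 28·18203·51 = 205201062.
205201062 mod 1219601 = 308094.

308094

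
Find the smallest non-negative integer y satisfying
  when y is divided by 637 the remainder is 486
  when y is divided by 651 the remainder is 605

gcd(637, 651) = 7 and 7 | (605 − 486), so the pair is consistent; merging gives y ≡ 24692 (mod 59241), where 59241 = lcm(637, 651).
The solution is unique modulo lcm(637, 651) = 59241.

24692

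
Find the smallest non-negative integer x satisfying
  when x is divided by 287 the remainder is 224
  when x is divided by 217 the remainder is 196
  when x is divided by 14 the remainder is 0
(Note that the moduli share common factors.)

Combine the congruences pairwise.
gcd(287, 217) = 7 and 7 | (196 − 224), so the pair is consistent; merging gives x ≡ 3668 (mod 8897), where 8897 = lcm(287, 217).
gcd(8897, 14) = 7 and 7 | (0 − 3668), so the pair is consistent; merging gives x ≡ 3668 (mod 17794), where 17794 = lcm(8897, 14).
The solution is unique modulo lcm(287, 217, 14) = 17794.

3668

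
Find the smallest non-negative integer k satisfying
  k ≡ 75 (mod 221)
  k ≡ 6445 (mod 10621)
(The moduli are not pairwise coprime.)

38308

gcd(221, 10621) = 13 and 13 | (6445 − 75), so the pair is consistent; merging gives k ≡ 38308 (mod 180557), where 180557 = lcm(221, 10621).
The solution is unique modulo lcm(221, 10621) = 180557.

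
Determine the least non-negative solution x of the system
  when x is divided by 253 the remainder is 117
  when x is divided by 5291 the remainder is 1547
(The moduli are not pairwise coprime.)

102076

Combine the congruences pairwise.
gcd(253, 5291) = 11 and 11 | (1547 − 117), so the pair is consistent; merging gives x ≡ 102076 (mod 121693), where 121693 = lcm(253, 5291).
The solution is unique modulo lcm(253, 5291) = 121693.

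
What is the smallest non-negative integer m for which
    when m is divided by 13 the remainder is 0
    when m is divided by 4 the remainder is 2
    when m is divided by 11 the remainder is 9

130

From m ≡ 0 (mod 13) write m = 0 + 13t. Substituting into m ≡ 2 (mod 4) gives 13t ≡ 2 (mod 4), and since 1⁻¹ ≡ 1 (mod 4), t ≡ 2. Hence m ≡ 0 + 13·2 = 26 (mod 52).
From m ≡ 26 (mod 52) write m = 26 + 52t. Substituting into m ≡ 9 (mod 11) gives 52t ≡ 5 (mod 11), and since 8⁻¹ ≡ 7 (mod 11), t ≡ 2. Hence m ≡ 26 + 52·2 = 130 (mod 572).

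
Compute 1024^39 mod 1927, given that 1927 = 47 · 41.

Mod 47: 1024 ≡ 37; 37^39 ≡ 24 (mod 47).
Mod 41: 1024 ≡ 40; 40^39 ≡ 40 (mod 41).
Combine by CRT: x ≡ 24 (mod 47), x ≡ 40 (mod 41) ⇒ x ≡ 1434 (mod 1927).

1434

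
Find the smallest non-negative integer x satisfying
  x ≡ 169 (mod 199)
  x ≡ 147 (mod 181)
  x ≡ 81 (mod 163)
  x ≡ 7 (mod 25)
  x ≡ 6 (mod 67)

6589071657

From x ≡ 169 (mod 199) write x = 169 + 199t. Substituting into x ≡ 147 (mod 181) gives 199t ≡ 159 (mod 181), and since 18⁻¹ ≡ 171 (mod 181), t ≡ 39. Hence x ≡ 169 + 199·39 = 7930 (mod 36019).
From x ≡ 7930 (mod 36019) write x = 7930 + 36019t. Substituting into x ≡ 81 (mod 163) gives 36019t ≡ 138 (mod 163), and since 159⁻¹ ≡ 122 (mod 163), t ≡ 47. Hence x ≡ 7930 + 36019·47 = 1700823 (mod 5871097).
From x ≡ 1700823 (mod 5871097) write x = 1700823 + 5871097t. Substituting into x ≡ 7 (mod 25) gives 5871097t ≡ 9 (mod 25), and since 22⁻¹ ≡ 8 (mod 25), t ≡ 22. Hence x ≡ 1700823 + 5871097·22 = 130864957 (mod 146777425).
From x ≡ 130864957 (mod 146777425) write x = 130864957 + 146777425t. Substituting into x ≡ 6 (mod 67) gives 146777425t ≡ 52 (mod 67), and since 56⁻¹ ≡ 6 (mod 67), t ≡ 44. Hence x ≡ 130864957 + 146777425·44 = 6589071657 (mod 9834087475).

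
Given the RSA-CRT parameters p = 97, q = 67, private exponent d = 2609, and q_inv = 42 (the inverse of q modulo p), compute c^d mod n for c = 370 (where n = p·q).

d_p = d mod (p−1) = 2609 mod 96 = 17; d_q = d mod (q−1) = 35.
m₁ = c^(d_p) mod p: c ≡ 79 (mod 97), and 79^17 mod 97 = 79.
m₂ = c^(d_q) mod q: c ≡ 35 (mod 67), and 35^35 mod 67 = 19.
h = q_inv·(m₁ − m₂) mod p = 42·(79 − 19) mod 97 = 95.
m = m₂ + h·q = 19 + 95·67 = 6384.

6384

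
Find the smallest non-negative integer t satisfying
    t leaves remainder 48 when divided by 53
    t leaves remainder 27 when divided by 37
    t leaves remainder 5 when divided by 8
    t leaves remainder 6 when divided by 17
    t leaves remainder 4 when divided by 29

3341645

The moduli are pairwise coprime; N = 53·37·8·17·29 = 7734184.
N/53 = 145928; 145928 ≡ 19 (mod 53); 19·14 ≡ 1, so inverse 14.
N/37 = 209032; 209032 ≡ 19 (mod 37); 19·2 ≡ 1, so inverse 2.
N/8 = 966773; 966773 ≡ 5 (mod 8); 5·5 ≡ 1, so inverse 5.
N/17 = 454952; 454952 ≡ 15 (mod 17); 15·8 ≡ 1, so inverse 8.
N/29 = 266696; 266696 ≡ 12 (mod 29); 12·17 ≡ 1, so inverse 17.
t ≡ 48·145928·14 + 27·209032·2 + 5·966773·5 + 6·454952·8 + 4·266696·17 = 173493693.
173493693 mod 7734184 = 3341645.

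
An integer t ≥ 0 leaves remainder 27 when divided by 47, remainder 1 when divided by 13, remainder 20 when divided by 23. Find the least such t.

1860

The moduli are pairwise coprime; N = 47·13·23 = 14053.
N/47 = 299; 299 ≡ 17 (mod 47); 17·36 ≡ 1, so inverse 36.
N/13 = 1081; 1081 ≡ 2 (mod 13); 2·7 ≡ 1, so inverse 7.
N/23 = 611; 611 ≡ 13 (mod 23); 13·16 ≡ 1, so inverse 16.
t ≡ 27·299·36 + 1·1081·7 + 20·611·16 = 493715.
493715 mod 14053 = 1860.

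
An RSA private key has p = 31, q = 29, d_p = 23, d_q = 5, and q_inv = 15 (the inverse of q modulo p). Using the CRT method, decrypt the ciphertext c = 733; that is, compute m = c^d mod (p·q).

m₁ = c^(d_p) mod p: c ≡ 20 (mod 31), and 20^23 mod 31 = 19.
m₂ = c^(d_q) mod q: c ≡ 8 (mod 29), and 8^5 mod 29 = 27.
h = q_inv·(m₁ − m₂) mod p = 15·(19 − 27) mod 31 = 4.
m = m₂ + h·q = 27 + 4·29 = 143.

143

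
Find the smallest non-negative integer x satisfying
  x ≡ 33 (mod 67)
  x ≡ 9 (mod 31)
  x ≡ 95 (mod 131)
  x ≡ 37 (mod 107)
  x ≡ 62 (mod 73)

The moduli are pairwise coprime; N = 67·31·131·107·73 = 2125271557.
N/67 = 31720471; 31720471 ≡ 58 (mod 67); 58·52 ≡ 1, so inverse 52.
N/31 = 68557147; 68557147 ≡ 27 (mod 31); 27·23 ≡ 1, so inverse 23.
N/131 = 16223447; 16223447 ≡ 14 (mod 131); 14·103 ≡ 1, so inverse 103.
N/107 = 19862351; 19862351 ≡ 48 (mod 107); 48·29 ≡ 1, so inverse 29.
N/73 = 29113309; 29113309 ≡ 33 (mod 73); 33·31 ≡ 1, so inverse 31.
x ≡ 33·31720471·52 + 9·68557147·23 + 95·16223447·103 + 37·19862351·29 + 62·29113309·31 = 304638169081.
304638169081 mod 2125271557 = 724336430.

724336430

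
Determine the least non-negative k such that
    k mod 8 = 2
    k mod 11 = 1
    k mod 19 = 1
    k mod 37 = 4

57058

From k ≡ 2 (mod 8) write k = 2 + 8t. Substituting into k ≡ 1 (mod 11) gives 8t ≡ 10 (mod 11), and since 8⁻¹ ≡ 7 (mod 11), t ≡ 4. Hence k ≡ 2 + 8·4 = 34 (mod 88).
From k ≡ 34 (mod 88) write k = 34 + 88t. Substituting into k ≡ 1 (mod 19) gives 88t ≡ 5 (mod 19), and since 12⁻¹ ≡ 8 (mod 19), t ≡ 2. Hence k ≡ 34 + 88·2 = 210 (mod 1672).
From k ≡ 210 (mod 1672) write k = 210 + 1672t. Substituting into k ≡ 4 (mod 37) gives 1672t ≡ 16 (mod 37), and since 7⁻¹ ≡ 16 (mod 37), t ≡ 34. Hence k ≡ 210 + 1672·34 = 57058 (mod 61864).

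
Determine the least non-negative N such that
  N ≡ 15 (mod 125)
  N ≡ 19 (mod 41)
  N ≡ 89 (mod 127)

From N ≡ 15 (mod 125) write N = 15 + 125t. Substituting into N ≡ 19 (mod 41) gives 125t ≡ 4 (mod 41), and since 2⁻¹ ≡ 21 (mod 41), t ≡ 2. Hence N ≡ 15 + 125·2 = 265 (mod 5125).
From N ≡ 265 (mod 5125) write N = 265 + 5125t. Substituting into N ≡ 89 (mod 127) gives 5125t ≡ 78 (mod 127), and since 45⁻¹ ≡ 48 (mod 127), t ≡ 61. Hence N ≡ 265 + 5125·61 = 312890 (mod 650875).

312890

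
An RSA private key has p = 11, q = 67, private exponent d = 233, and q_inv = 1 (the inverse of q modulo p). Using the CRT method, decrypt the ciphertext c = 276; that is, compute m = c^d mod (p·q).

606

d_p = d mod (p−1) = 233 mod 10 = 3; d_q = d mod (q−1) = 35.
m₁ = c^(d_p) mod p: c ≡ 1 (mod 11), and 1^3 mod 11 = 1.
m₂ = c^(d_q) mod q: c ≡ 8 (mod 67), and 8^35 mod 67 = 3.
h = q_inv·(m₁ − m₂) mod p = 1·(1 − 3) mod 11 = 9.
m = m₂ + h·q = 3 + 9·67 = 606.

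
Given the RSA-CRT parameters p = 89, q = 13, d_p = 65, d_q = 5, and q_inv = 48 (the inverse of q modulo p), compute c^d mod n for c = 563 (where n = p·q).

127

m₁ = c^(d_p) mod p: c ≡ 29 (mod 89), and 29^65 mod 89 = 38.
m₂ = c^(d_q) mod q: c ≡ 4 (mod 13), and 4^5 mod 13 = 10.
h = q_inv·(m₁ − m₂) mod p = 48·(38 − 10) mod 89 = 9.
m = m₂ + h·q = 10 + 9·13 = 127.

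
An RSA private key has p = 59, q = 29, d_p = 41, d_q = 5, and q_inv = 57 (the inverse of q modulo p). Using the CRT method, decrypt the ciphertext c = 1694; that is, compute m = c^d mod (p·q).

1665

m₁ = c^(d_p) mod p: c ≡ 42 (mod 59), and 42^41 mod 59 = 13.
m₂ = c^(d_q) mod q: c ≡ 12 (mod 29), and 12^5 mod 29 = 12.
h = q_inv·(m₁ − m₂) mod p = 57·(13 − 12) mod 59 = 57.
m = m₂ + h·q = 12 + 57·29 = 1665.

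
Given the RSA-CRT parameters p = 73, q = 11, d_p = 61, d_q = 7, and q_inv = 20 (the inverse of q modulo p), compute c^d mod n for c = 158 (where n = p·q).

m₁ = c^(d_p) mod p: c ≡ 12 (mod 73), and 12^61 mod 73 = 23.
m₂ = c^(d_q) mod q: c ≡ 4 (mod 11), and 4^7 mod 11 = 5.
h = q_inv·(m₁ − m₂) mod p = 20·(23 − 5) mod 73 = 68.
m = m₂ + h·q = 5 + 68·11 = 753.

753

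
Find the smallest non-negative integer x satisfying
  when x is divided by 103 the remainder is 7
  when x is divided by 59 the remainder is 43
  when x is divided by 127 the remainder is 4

From x ≡ 7 (mod 103) write x = 7 + 103t. Substituting into x ≡ 43 (mod 59) gives 103t ≡ 36 (mod 59), and since 44⁻¹ ≡ 55 (mod 59), t ≡ 33. Hence x ≡ 7 + 103·33 = 3406 (mod 6077).
From x ≡ 3406 (mod 6077) write x = 3406 + 6077t. Substituting into x ≡ 4 (mod 127) gives 6077t ≡ 27 (mod 127), and since 108⁻¹ ≡ 20 (mod 127), t ≡ 32. Hence x ≡ 3406 + 6077·32 = 197870 (mod 771779).

197870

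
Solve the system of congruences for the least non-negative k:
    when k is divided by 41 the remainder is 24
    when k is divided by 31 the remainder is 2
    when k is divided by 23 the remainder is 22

4001

From k ≡ 24 (mod 41) write k = 24 + 41t. Substituting into k ≡ 2 (mod 31) gives 41t ≡ 9 (mod 31), and since 10⁻¹ ≡ 28 (mod 31), t ≡ 4. Hence k ≡ 24 + 41·4 = 188 (mod 1271).
From k ≡ 188 (mod 1271) write k = 188 + 1271t. Substituting into k ≡ 22 (mod 23) gives 1271t ≡ 18 (mod 23), and since 6⁻¹ ≡ 4 (mod 23), t ≡ 3. Hence k ≡ 188 + 1271·3 = 4001 (mod 29233).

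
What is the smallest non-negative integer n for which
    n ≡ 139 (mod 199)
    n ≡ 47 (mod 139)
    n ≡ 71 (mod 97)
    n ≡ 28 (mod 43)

46861256

Combine the congruences pairwise.
From n ≡ 139 (mod 199) write n = 139 + 199t. Substituting into n ≡ 47 (mod 139) gives 199t ≡ 47 (mod 139), and since 60⁻¹ ≡ 95 (mod 139), t ≡ 17. Hence n ≡ 139 + 199·17 = 3522 (mod 27661).
From n ≡ 3522 (mod 27661) write n = 3522 + 27661t. Substituting into n ≡ 71 (mod 97) gives 27661t ≡ 41 (mod 97), and since 16⁻¹ ≡ 91 (mod 97), t ≡ 45. Hence n ≡ 3522 + 27661·45 = 1248267 (mod 2683117).
From n ≡ 1248267 (mod 2683117) write n = 1248267 + 2683117t. Substituting into n ≡ 28 (mod 43) gives 2683117t ≡ 8 (mod 43), and since 3⁻¹ ≡ 29 (mod 43), t ≡ 17. Hence n ≡ 1248267 + 2683117·17 = 46861256 (mod 115374031).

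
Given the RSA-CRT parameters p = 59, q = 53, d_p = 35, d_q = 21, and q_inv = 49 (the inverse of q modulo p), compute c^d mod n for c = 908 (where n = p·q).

m₁ = c^(d_p) mod p: c ≡ 23 (mod 59), and 23^35 mod 59 = 8.
m₂ = c^(d_q) mod q: c ≡ 7 (mod 53), and 7^21 mod 53 = 9.
h = q_inv·(m₁ − m₂) mod p = 49·(8 − 9) mod 59 = 10.
m = m₂ + h·q = 9 + 10·53 = 539.

539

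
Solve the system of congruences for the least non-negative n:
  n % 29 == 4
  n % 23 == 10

33

From n ≡ 4 (mod 29) write n = 4 + 29t. Substituting into n ≡ 10 (mod 23) gives 29t ≡ 6 (mod 23), and since 6⁻¹ ≡ 4 (mod 23), t ≡ 1. Hence n ≡ 4 + 29·1 = 33 (mod 667).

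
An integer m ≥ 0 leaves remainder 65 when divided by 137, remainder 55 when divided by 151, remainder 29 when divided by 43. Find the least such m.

From m ≡ 65 (mod 137) write m = 65 + 137t. Substituting into m ≡ 55 (mod 151) gives 137t ≡ 141 (mod 151), and since 137⁻¹ ≡ 97 (mod 151), t ≡ 87. Hence m ≡ 65 + 137·87 = 11984 (mod 20687).
From m ≡ 11984 (mod 20687) write m = 11984 + 20687t. Substituting into m ≡ 29 (mod 43) gives 20687t ≡ 42 (mod 43), and since 4⁻¹ ≡ 11 (mod 43), t ≡ 32. Hence m ≡ 11984 + 20687·32 = 673968 (mod 889541).

673968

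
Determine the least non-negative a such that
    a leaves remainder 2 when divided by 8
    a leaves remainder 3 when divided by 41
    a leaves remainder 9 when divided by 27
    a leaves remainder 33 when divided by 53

Combine the congruences pairwise.
From a ≡ 2 (mod 8) write a = 2 + 8t. Substituting into a ≡ 3 (mod 41) gives 8t ≡ 1 (mod 41), and since 8⁻¹ ≡ 36 (mod 41), t ≡ 36. Hence a ≡ 2 + 8·36 = 290 (mod 328).
From a ≡ 290 (mod 328) write a = 290 + 328t. Substituting into a ≡ 9 (mod 27) gives 328t ≡ 16 (mod 27), and since 4⁻¹ ≡ 7 (mod 27), t ≡ 4. Hence a ≡ 290 + 328·4 = 1602 (mod 8856).
From a ≡ 1602 (mod 8856) write a = 1602 + 8856t. Substituting into a ≡ 33 (mod 53) gives 8856t ≡ 21 (mod 53), and since 5⁻¹ ≡ 32 (mod 53), t ≡ 36. Hence a ≡ 1602 + 8856·36 = 320418 (mod 469368).

320418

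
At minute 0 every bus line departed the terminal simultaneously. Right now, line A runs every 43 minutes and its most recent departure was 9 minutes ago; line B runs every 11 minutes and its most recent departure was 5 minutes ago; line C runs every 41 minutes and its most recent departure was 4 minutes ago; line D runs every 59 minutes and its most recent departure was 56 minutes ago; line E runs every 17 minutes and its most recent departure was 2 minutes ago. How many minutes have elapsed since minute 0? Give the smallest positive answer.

From t ≡ 9 (mod 43) write t = 9 + 43s. Substituting into t ≡ 5 (mod 11) gives 43s ≡ 7 (mod 11), and since 10⁻¹ ≡ 10 (mod 11), s ≡ 4. Hence t ≡ 9 + 43·4 = 181 (mod 473).
From t ≡ 181 (mod 473) write t = 181 + 473s. Substituting into t ≡ 4 (mod 41) gives 473s ≡ 28 (mod 41), and since 22⁻¹ ≡ 28 (mod 41), s ≡ 5. Hence t ≡ 181 + 473·5 = 2546 (mod 19393).
From t ≡ 2546 (mod 19393) write t = 2546 + 19393s. Substituting into t ≡ 56 (mod 59) gives 19393s ≡ 47 (mod 59), and since 41⁻¹ ≡ 36 (mod 59), s ≡ 40. Hence t ≡ 2546 + 19393·40 = 778266 (mod 1144187).
From t ≡ 778266 (mod 1144187) write t = 778266 + 1144187s. Substituting into t ≡ 2 (mod 17) gives 1144187s ≡ 13 (mod 17), and since 2⁻¹ ≡ 9 (mod 17), s ≡ 15. Hence t ≡ 778266 + 1144187·15 = 17941071 (mod 19451179).

17941071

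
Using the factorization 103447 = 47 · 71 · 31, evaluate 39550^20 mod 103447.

90060

Mod 47: 39550 ≡ 23; 23^20 ≡ 8 (mod 47).
Mod 71: 39550 ≡ 3; 3^20 ≡ 32 (mod 71).
Mod 31: 39550 ≡ 25; 25^20 ≡ 5 (mod 31).
Combine by CRT: x ≡ 8 (mod 47), x ≡ 32 (mod 71), x ≡ 5 (mod 31) ⇒ x ≡ 90060 (mod 103447).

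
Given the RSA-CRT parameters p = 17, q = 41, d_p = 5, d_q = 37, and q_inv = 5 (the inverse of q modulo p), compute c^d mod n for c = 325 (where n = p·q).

372

m₁ = c^(d_p) mod p: c ≡ 2 (mod 17), and 2^5 mod 17 = 15.
m₂ = c^(d_q) mod q: c ≡ 38 (mod 41), and 38^37 mod 41 = 3.
h = q_inv·(m₁ − m₂) mod p = 5·(15 − 3) mod 17 = 9.
m = m₂ + h·q = 3 + 9·41 = 372.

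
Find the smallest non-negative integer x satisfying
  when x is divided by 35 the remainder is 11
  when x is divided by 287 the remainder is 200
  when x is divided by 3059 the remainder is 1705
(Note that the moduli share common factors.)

595151

Combine the congruences pairwise.
gcd(35, 287) = 7 and 7 | (200 − 11), so the pair is consistent; merging gives x ≡ 1061 (mod 1435), where 1435 = lcm(35, 287).
gcd(1435, 3059) = 7 and 7 | (1705 − 1061), so the pair is consistent; merging gives x ≡ 595151 (mod 627095), where 627095 = lcm(1435, 3059).
The solution is unique modulo lcm(35, 287, 3059) = 627095.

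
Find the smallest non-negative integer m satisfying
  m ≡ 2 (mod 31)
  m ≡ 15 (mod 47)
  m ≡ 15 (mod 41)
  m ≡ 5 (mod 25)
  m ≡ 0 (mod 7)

9529030

The moduli are pairwise coprime; N = 31·47·41·25·7 = 10453975.
N/31 = 337225; 337225 ≡ 7 (mod 31); 7·9 ≡ 1, so inverse 9.
N/47 = 222425; 222425 ≡ 21 (mod 47); 21·9 ≡ 1, so inverse 9.
N/41 = 254975; 254975 ≡ 37 (mod 41); 37·10 ≡ 1, so inverse 10.
N/25 = 418159; 418159 ≡ 9 (mod 25); 9·14 ≡ 1, so inverse 14.
N/7 = 1493425; 1493425 ≡ 3 (mod 7); 3·5 ≡ 1, so inverse 5.
m ≡ 2·337225·9 + 15·222425·9 + 15·254975·10 + 5·418159·14 + 0·1493425·5 = 103614805.
103614805 mod 10453975 = 9529030.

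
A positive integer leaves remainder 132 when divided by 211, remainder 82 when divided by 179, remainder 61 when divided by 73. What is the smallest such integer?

Combine the congruences pairwise.
From a ≡ 132 (mod 211) write a = 132 + 211t. Substituting into a ≡ 82 (mod 179) gives 211t ≡ 129 (mod 179), and since 32⁻¹ ≡ 28 (mod 179), t ≡ 32. Hence a ≡ 132 + 211·32 = 6884 (mod 37769).
From a ≡ 6884 (mod 37769) write a = 6884 + 37769t. Substituting into a ≡ 61 (mod 73) gives 37769t ≡ 39 (mod 73), and since 28⁻¹ ≡ 60 (mod 73), t ≡ 4. Hence a ≡ 6884 + 37769·4 = 157960 (mod 2757137).

157960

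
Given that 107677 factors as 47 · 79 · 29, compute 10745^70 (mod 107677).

52141

Mod 47: 10745 ≡ 29; by Fermat, exponent reduces to 70 mod 46 = 24; 29^24 ≡ 18 (mod 47).
Mod 79: 10745 ≡ 1; 1^70 ≡ 1 (mod 79).
Mod 29: 10745 ≡ 15; by Fermat, exponent reduces to 70 mod 28 = 14; 15^14 ≡ 28 (mod 29).
Combine by CRT: x ≡ 18 (mod 47), x ≡ 1 (mod 79), x ≡ 28 (mod 29) ⇒ x ≡ 52141 (mod 107677).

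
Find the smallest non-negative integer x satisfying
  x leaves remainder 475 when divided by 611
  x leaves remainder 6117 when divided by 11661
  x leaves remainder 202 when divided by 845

1755267

gcd(611, 11661) = 13 and 13 | (6117 − 475), so the pair is consistent; merging gives x ≡ 111066 (mod 548067), where 548067 = lcm(611, 11661).
gcd(548067, 845) = 169 and 169 | (202 − 111066), so the pair is consistent; merging gives x ≡ 1755267 (mod 2740335), where 2740335 = lcm(548067, 845).
The solution is unique modulo lcm(611, 11661, 845) = 2740335.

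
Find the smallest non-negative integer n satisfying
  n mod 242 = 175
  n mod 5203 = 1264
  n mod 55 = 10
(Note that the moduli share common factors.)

37685

gcd(242, 5203) = 121 and 121 | (1264 − 175), so the pair is consistent; merging gives n ≡ 6467 (mod 10406), where 10406 = lcm(242, 5203).
gcd(10406, 55) = 11 and 11 | (10 − 6467), so the pair is consistent; merging gives n ≡ 37685 (mod 52030), where 52030 = lcm(10406, 55).
The solution is unique modulo lcm(242, 5203, 55) = 52030.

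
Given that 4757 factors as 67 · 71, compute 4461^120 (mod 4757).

4447

Mod 67: 4461 ≡ 39; by Fermat, exponent reduces to 120 mod 66 = 54; 39^54 ≡ 25 (mod 67).
Mod 71: 4461 ≡ 59; by Fermat, exponent reduces to 120 mod 70 = 50; 59^50 ≡ 45 (mod 71).
Combine by CRT: x ≡ 25 (mod 67), x ≡ 45 (mod 71) ⇒ x ≡ 4447 (mod 4757).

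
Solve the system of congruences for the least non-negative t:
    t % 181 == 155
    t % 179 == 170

17712

From t ≡ 155 (mod 181) write t = 155 + 181s. Substituting into t ≡ 170 (mod 179) gives 181s ≡ 15 (mod 179), and since 2⁻¹ ≡ 90 (mod 179), s ≡ 97. Hence t ≡ 155 + 181·97 = 17712 (mod 32399).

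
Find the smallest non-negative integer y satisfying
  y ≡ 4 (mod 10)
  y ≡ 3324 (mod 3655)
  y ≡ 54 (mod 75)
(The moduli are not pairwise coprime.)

25254

gcd(10, 3655) = 5 and 5 | (3324 − 4), so the pair is consistent; merging gives y ≡ 3324 (mod 7310), where 7310 = lcm(10, 3655).
gcd(7310, 75) = 5 and 5 | (54 − 3324), so the pair is consistent; merging gives y ≡ 25254 (mod 109650), where 109650 = lcm(7310, 75).
The solution is unique modulo lcm(10, 3655, 75) = 109650.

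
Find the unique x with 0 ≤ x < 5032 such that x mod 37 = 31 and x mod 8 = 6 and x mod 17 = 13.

The moduli are pairwise coprime; N = 37·8·17 = 5032.
N/37 = 136; 136 ≡ 25 (mod 37); 25·3 ≡ 1, so inverse 3.
N/8 = 629; 629 ≡ 5 (mod 8); 5·5 ≡ 1, so inverse 5.
N/17 = 296; 296 ≡ 7 (mod 17); 7·5 ≡ 1, so inverse 5.
x ≡ 31·136·3 + 6·629·5 + 13·296·5 = 50758.
50758 mod 5032 = 438.

438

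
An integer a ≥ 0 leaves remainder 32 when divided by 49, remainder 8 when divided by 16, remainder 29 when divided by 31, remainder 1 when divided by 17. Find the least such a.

Combine the congruences pairwise.
From a ≡ 32 (mod 49) write a = 32 + 49t. Substituting into a ≡ 8 (mod 16) gives 49t ≡ 8 (mod 16), and since 1⁻¹ ≡ 1 (mod 16), t ≡ 8. Hence a ≡ 32 + 49·8 = 424 (mod 784).
From a ≡ 424 (mod 784) write a = 424 + 784t. Substituting into a ≡ 29 (mod 31) gives 784t ≡ 8 (mod 31), and since 9⁻¹ ≡ 7 (mod 31), t ≡ 25. Hence a ≡ 424 + 784·25 = 20024 (mod 24304).
From a ≡ 20024 (mod 24304) write a = 20024 + 24304t. Substituting into a ≡ 1 (mod 17) gives 24304t ≡ 3 (mod 17), and since 11⁻¹ ≡ 14 (mod 17), t ≡ 8. Hence a ≡ 20024 + 24304·8 = 214456 (mod 413168).

214456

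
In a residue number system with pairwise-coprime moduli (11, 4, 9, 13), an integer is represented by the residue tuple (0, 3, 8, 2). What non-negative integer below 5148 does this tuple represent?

The moduli are pairwise coprime; N = 11·4·9·13 = 5148.
N/11 = 468; 468 ≡ 6 (mod 11); 6·2 ≡ 1, so inverse 2.
N/4 = 1287; 1287 ≡ 3 (mod 4); 3·3 ≡ 1, so inverse 3.
N/9 = 572; 572 ≡ 5 (mod 9); 5·2 ≡ 1, so inverse 2.
N/13 = 396; 396 ≡ 6 (mod 13); 6·11 ≡ 1, so inverse 11.
x ≡ 0·468·2 + 3·1287·3 + 8·572·2 + 2·396·11 = 29447.
29447 mod 5148 = 3707.

3707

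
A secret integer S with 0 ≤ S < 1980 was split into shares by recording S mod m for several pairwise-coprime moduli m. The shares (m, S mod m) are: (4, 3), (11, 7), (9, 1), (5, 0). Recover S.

The moduli are pairwise coprime; N = 4·11·9·5 = 1980.
N/4 = 495; 495 ≡ 3 (mod 4); 3·3 ≡ 1, so inverse 3.
N/11 = 180; 180 ≡ 4 (mod 11); 4·3 ≡ 1, so inverse 3.
N/9 = 220; 220 ≡ 4 (mod 9); 4·7 ≡ 1, so inverse 7.
N/5 = 396; 396 ≡ 1 (mod 5), inverse 1.
S ≡ 3·495·3 + 7·180·3 + 1·220·7 + 0·396·1 = 9775.
9775 mod 1980 = 1855.

1855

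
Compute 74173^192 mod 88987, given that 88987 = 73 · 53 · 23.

Mod 73: 74173 ≡ 5; by Fermat, exponent reduces to 192 mod 72 = 48; 5^48 ≡ 64 (mod 73).
Mod 53: 74173 ≡ 26; by Fermat, exponent reduces to 192 mod 52 = 36; 26^36 ≡ 28 (mod 53).
Mod 23: 74173 ≡ 21; by Fermat, exponent reduces to 192 mod 22 = 16; 21^16 ≡ 9 (mod 23).
Combine by CRT: x ≡ 64 (mod 73), x ≡ 28 (mod 53), x ≡ 9 (mod 23) ⇒ x ≡ 44813 (mod 88987).

44813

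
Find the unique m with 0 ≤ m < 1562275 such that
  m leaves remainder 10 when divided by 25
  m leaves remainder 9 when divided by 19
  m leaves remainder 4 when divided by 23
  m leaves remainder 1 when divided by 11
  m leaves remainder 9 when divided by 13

Combine the congruences pairwise.
From m ≡ 10 (mod 25) write m = 10 + 25t. Substituting into m ≡ 9 (mod 19) gives 25t ≡ 18 (mod 19), and since 6⁻¹ ≡ 16 (mod 19), t ≡ 3. Hence m ≡ 10 + 25·3 = 85 (mod 475).
From m ≡ 85 (mod 475) write m = 85 + 475t. Substituting into m ≡ 4 (mod 23) gives 475t ≡ 11 (mod 23), and since 15⁻¹ ≡ 20 (mod 23), t ≡ 13. Hence m ≡ 85 + 475·13 = 6260 (mod 10925).
From m ≡ 6260 (mod 10925) write m = 6260 + 10925t. Substituting into m ≡ 1 (mod 11) gives 10925t ≡ 0 (mod 11), and since 2⁻¹ ≡ 6 (mod 11), t ≡ 0. Hence m ≡ 6260 + 10925·0 = 6260 (mod 120175).
From m ≡ 6260 (mod 120175) write m = 6260 + 120175t. Substituting into m ≡ 9 (mod 13) gives 120175t ≡ 2 (mod 13), and since 3⁻¹ ≡ 9 (mod 13), t ≡ 5. Hence m ≡ 6260 + 120175·5 = 607135 (mod 1562275).

607135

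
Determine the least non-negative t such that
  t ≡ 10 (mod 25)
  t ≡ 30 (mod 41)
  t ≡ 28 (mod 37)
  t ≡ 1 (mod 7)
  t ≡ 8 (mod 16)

The moduli are pairwise coprime; N = 25·41·37·7·16 = 4247600.
N/25 = 169904; 169904 ≡ 4 (mod 25); 4·19 ≡ 1, so inverse 19.
N/41 = 103600; 103600 ≡ 34 (mod 41); 34·35 ≡ 1, so inverse 35.
N/37 = 114800; 114800 ≡ 26 (mod 37); 26·10 ≡ 1, so inverse 10.
N/7 = 606800; 606800 ≡ 5 (mod 7); 5·3 ≡ 1, so inverse 3.
N/16 = 265475; 265475 ≡ 3 (mod 16); 3·11 ≡ 1, so inverse 11.
t ≡ 10·169904·19 + 30·103600·35 + 28·114800·10 + 1·606800·3 + 8·265475·11 = 198387960.
198387960 mod 4247600 = 2998360.

2998360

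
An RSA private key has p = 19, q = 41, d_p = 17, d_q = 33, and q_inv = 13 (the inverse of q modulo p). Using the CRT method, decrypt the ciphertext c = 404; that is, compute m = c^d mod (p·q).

270

m₁ = c^(d_p) mod p: c ≡ 5 (mod 19), and 5^17 mod 19 = 4.
m₂ = c^(d_q) mod q: c ≡ 35 (mod 41), and 35^33 mod 41 = 24.
h = q_inv·(m₁ − m₂) mod p = 13·(4 − 24) mod 19 = 6.
m = m₂ + h·q = 24 + 6·41 = 270.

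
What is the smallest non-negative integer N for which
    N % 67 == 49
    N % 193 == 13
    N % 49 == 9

The moduli are pairwise coprime; M = 67·193·49 = 633619.
M/67 = 9457; 9457 ≡ 10 (mod 67); 10·47 ≡ 1, so inverse 47.
M/193 = 3283; 3283 ≡ 2 (mod 193); 2·97 ≡ 1, so inverse 97.
M/49 = 12931; 12931 ≡ 44 (mod 49); 44·39 ≡ 1, so inverse 39.
N ≡ 49·9457·47 + 13·3283·97 + 9·12931·39 = 30458115.
30458115 mod 633619 = 44403.

44403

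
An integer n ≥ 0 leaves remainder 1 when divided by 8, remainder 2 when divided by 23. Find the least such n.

25

From n ≡ 1 (mod 8) write n = 1 + 8t. Substituting into n ≡ 2 (mod 23) gives 8t ≡ 1 (mod 23), and since 8⁻¹ ≡ 3 (mod 23), t ≡ 3. Hence n ≡ 1 + 8·3 = 25 (mod 184).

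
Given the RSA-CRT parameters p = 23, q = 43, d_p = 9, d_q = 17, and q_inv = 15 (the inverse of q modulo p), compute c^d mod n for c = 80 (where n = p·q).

m₁ = c^(d_p) mod p: c ≡ 11 (mod 23), and 11^9 mod 23 = 19.
m₂ = c^(d_q) mod q: c ≡ 37 (mod 43), and 37^17 mod 43 = 7.
h = q_inv·(m₁ − m₂) mod p = 15·(19 − 7) mod 23 = 19.
m = m₂ + h·q = 7 + 19·43 = 824.

824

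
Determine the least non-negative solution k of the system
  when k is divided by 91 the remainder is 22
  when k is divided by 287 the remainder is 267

841

gcd(91, 287) = 7 and 7 | (267 − 22), so the pair is consistent; merging gives k ≡ 841 (mod 3731), where 3731 = lcm(91, 287).
The solution is unique modulo lcm(91, 287) = 3731.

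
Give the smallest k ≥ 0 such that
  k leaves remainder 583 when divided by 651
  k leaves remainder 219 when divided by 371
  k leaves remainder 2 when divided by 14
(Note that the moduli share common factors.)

37690

Combine the congruences pairwise.
gcd(651, 371) = 7 and 7 | (219 − 583), so the pair is consistent; merging gives k ≡ 3187 (mod 34503), where 34503 = lcm(651, 371).
gcd(34503, 14) = 7 and 7 | (2 − 3187), so the pair is consistent; merging gives k ≡ 37690 (mod 69006), where 69006 = lcm(34503, 14).
The solution is unique modulo lcm(651, 371, 14) = 69006.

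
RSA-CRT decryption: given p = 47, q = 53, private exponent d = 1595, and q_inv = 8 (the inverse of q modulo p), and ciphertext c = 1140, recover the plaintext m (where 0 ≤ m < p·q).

d_p = d mod (p−1) = 1595 mod 46 = 31; d_q = d mod (q−1) = 35.
m₁ = c^(d_p) mod p: c ≡ 12 (mod 47), and 12^31 mod 47 = 34.
m₂ = c^(d_q) mod q: c ≡ 27 (mod 53), and 27^35 mod 53 = 3.
h = q_inv·(m₁ − m₂) mod p = 8·(34 − 3) mod 47 = 13.
m = m₂ + h·q = 3 + 13·53 = 692.

692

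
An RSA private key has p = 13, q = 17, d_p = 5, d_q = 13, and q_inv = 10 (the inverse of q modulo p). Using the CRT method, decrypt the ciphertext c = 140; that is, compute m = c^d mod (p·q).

4

m₁ = c^(d_p) mod p: c ≡ 10 (mod 13), and 10^5 mod 13 = 4.
m₂ = c^(d_q) mod q: c ≡ 4 (mod 17), and 4^13 mod 17 = 4.
h = q_inv·(m₁ − m₂) mod p = 10·(4 − 4) mod 13 = 0.
m = m₂ + h·q = 4 + 0·17 = 4.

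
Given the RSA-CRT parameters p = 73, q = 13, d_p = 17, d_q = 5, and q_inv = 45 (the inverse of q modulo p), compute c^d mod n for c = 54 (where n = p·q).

m₁ = c^(d_p) mod p: c ≡ 54 (mod 73), and 54^17 mod 73 = 50.
m₂ = c^(d_q) mod q: c ≡ 2 (mod 13), and 2^5 mod 13 = 6.
h = q_inv·(m₁ − m₂) mod p = 45·(50 − 6) mod 73 = 9.
m = m₂ + h·q = 6 + 9·13 = 123.

123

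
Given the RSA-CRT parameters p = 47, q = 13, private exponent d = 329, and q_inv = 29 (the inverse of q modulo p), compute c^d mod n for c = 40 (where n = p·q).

d_p = d mod (p−1) = 329 mod 46 = 7; d_q = d mod (q−1) = 5.
m₁ = c^(d_p) mod p: c ≡ 40 (mod 47), and 40^7 mod 47 = 38.
m₂ = c^(d_q) mod q: c ≡ 1 (mod 13), and 1^5 mod 13 = 1.
h = q_inv·(m₁ − m₂) mod p = 29·(38 − 1) mod 47 = 39.
m = m₂ + h·q = 1 + 39·13 = 508.

508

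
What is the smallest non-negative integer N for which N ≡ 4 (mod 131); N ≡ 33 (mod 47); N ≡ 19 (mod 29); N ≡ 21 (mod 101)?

896699

The moduli are pairwise coprime; M = 131·47·29·101 = 18033853.
M/131 = 137663; 137663 ≡ 113 (mod 131); 113·80 ≡ 1, so inverse 80.
M/47 = 383699; 383699 ≡ 38 (mod 47); 38·26 ≡ 1, so inverse 26.
M/29 = 621857; 621857 ≡ 10 (mod 29); 10·3 ≡ 1, so inverse 3.
M/101 = 178553; 178553 ≡ 86 (mod 101); 86·74 ≡ 1, so inverse 74.
N ≡ 4·137663·80 + 33·383699·26 + 19·621857·3 + 21·178553·74 = 686183113.
686183113 mod 18033853 = 896699.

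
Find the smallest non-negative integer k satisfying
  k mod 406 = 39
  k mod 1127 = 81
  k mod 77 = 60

518501

gcd(406, 1127) = 7 and 7 | (81 − 39), so the pair is consistent; merging gives k ≡ 60939 (mod 65366), where 65366 = lcm(406, 1127).
gcd(65366, 77) = 7 and 7 | (60 − 60939), so the pair is consistent; merging gives k ≡ 518501 (mod 719026), where 719026 = lcm(65366, 77).
The solution is unique modulo lcm(406, 1127, 77) = 719026.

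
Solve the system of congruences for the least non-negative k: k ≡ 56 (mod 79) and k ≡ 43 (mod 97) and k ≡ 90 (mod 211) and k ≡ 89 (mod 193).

138881345

The moduli are pairwise coprime; N = 79·97·211·193 = 312060349.
N/79 = 3950131; 3950131 ≡ 52 (mod 79); 52·38 ≡ 1, so inverse 38.
N/97 = 3217117; 3217117 ≡ 15 (mod 97); 15·13 ≡ 1, so inverse 13.
N/211 = 1478959; 1478959 ≡ 60 (mod 211); 60·102 ≡ 1, so inverse 102.
N/193 = 1616893; 1616893 ≡ 132 (mod 193); 132·174 ≡ 1, so inverse 174.
k ≡ 56·3950131·38 + 43·3217117·13 + 90·1478959·102 + 89·1616893·174 = 48820295789.
48820295789 mod 312060349 = 138881345.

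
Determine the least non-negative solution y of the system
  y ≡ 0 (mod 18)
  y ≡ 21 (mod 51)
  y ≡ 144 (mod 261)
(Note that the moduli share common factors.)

5886

Combine the congruences pairwise.
gcd(18, 51) = 3 and 3 | (21 − 0), so the pair is consistent; merging gives y ≡ 72 (mod 306), where 306 = lcm(18, 51).
gcd(306, 261) = 9 and 9 | (144 − 72), so the pair is consistent; merging gives y ≡ 5886 (mod 8874), where 8874 = lcm(306, 261).
The solution is unique modulo lcm(18, 51, 261) = 8874.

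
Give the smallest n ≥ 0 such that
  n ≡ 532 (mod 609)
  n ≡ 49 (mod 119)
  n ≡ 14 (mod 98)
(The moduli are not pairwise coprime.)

gcd(609, 119) = 7 and 7 | (49 − 532), so the pair is consistent; merging gives n ≡ 5404 (mod 10353), where 10353 = lcm(609, 119).
gcd(10353, 98) = 7 and 7 | (14 − 5404), so the pair is consistent; merging gives n ≡ 5404 (mod 144942), where 144942 = lcm(10353, 98).
The solution is unique modulo lcm(609, 119, 98) = 144942.

5404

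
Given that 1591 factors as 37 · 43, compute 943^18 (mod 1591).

Mod 37: 943 ≡ 18; 18^18 ≡ 36 (mod 37).
Mod 43: 943 ≡ 40; 40^18 ≡ 35 (mod 43).
Combine by CRT: x ≡ 36 (mod 37), x ≡ 35 (mod 43) ⇒ x ≡ 1368 (mod 1591).

1368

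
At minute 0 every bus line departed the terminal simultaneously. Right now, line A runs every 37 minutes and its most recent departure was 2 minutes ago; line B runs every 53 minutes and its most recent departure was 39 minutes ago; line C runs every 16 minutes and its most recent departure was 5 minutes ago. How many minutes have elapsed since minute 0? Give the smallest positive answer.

From t ≡ 2 (mod 37) write t = 2 + 37s. Substituting into t ≡ 39 (mod 53) gives 37s ≡ 37 (mod 53), and since 37⁻¹ ≡ 43 (mod 53), s ≡ 1. Hence t ≡ 2 + 37·1 = 39 (mod 1961).
From t ≡ 39 (mod 1961) write t = 39 + 1961s. Substituting into t ≡ 5 (mod 16) gives 1961s ≡ 14 (mod 16), and since 9⁻¹ ≡ 9 (mod 16), s ≡ 14. Hence t ≡ 39 + 1961·14 = 27493 (mod 31376).

27493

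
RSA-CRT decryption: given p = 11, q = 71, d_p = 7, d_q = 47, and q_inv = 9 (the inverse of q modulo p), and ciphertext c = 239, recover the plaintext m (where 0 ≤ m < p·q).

662

m₁ = c^(d_p) mod p: c ≡ 8 (mod 11), and 8^7 mod 11 = 2.
m₂ = c^(d_q) mod q: c ≡ 26 (mod 71), and 26^47 mod 71 = 23.
h = q_inv·(m₁ − m₂) mod p = 9·(2 − 23) mod 11 = 9.
m = m₂ + h·q = 23 + 9·71 = 662.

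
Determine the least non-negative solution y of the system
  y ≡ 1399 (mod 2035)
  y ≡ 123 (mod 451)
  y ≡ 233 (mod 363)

Combine the congruences pairwise.
gcd(2035, 451) = 11 and 11 | (123 − 1399), so the pair is consistent; merging gives y ≡ 29889 (mod 83435), where 83435 = lcm(2035, 451).
gcd(83435, 363) = 11 and 11 | (233 − 29889), so the pair is consistent; merging gives y ≡ 2616374 (mod 2753355), where 2753355 = lcm(83435, 363).
The solution is unique modulo lcm(2035, 451, 363) = 2753355.

2616374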